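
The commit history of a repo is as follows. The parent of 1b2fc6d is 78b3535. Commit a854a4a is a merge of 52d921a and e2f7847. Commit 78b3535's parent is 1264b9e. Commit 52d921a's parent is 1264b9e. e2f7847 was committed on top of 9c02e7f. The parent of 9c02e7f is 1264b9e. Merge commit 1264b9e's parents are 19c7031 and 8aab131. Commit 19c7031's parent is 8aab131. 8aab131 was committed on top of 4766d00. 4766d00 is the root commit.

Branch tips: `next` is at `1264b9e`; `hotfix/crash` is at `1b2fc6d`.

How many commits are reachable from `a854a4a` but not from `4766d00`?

7

Reachable from a854a4a: {1264b9e, 19c7031, 4766d00, 52d921a, 8aab131, 9c02e7f, a854a4a, e2f7847}.
Reachable from 4766d00: {4766d00}.
In a854a4a's history but not 4766d00's: {1264b9e, 19c7031, 52d921a, 8aab131, 9c02e7f, a854a4a, e2f7847} — 7 commits.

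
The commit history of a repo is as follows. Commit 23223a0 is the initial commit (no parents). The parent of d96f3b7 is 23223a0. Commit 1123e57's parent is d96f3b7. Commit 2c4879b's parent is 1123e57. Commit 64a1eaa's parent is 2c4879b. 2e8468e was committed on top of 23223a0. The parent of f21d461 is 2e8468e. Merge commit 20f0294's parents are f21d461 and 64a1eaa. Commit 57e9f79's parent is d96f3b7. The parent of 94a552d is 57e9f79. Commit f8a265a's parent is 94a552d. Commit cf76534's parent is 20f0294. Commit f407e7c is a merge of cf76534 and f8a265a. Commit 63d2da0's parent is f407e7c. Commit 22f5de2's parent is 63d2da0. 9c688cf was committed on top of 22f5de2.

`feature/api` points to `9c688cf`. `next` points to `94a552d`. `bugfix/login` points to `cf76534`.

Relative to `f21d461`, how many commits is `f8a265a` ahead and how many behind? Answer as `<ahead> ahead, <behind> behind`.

Reachable from f8a265a: {23223a0, 57e9f79, 94a552d, d96f3b7, f8a265a}.
Reachable from f21d461: {23223a0, 2e8468e, f21d461}.
Only in f8a265a's history (ahead): {57e9f79, 94a552d, d96f3b7, f8a265a} — 4.
Only in f21d461's history (behind): {2e8468e, f21d461} — 2.

4 ahead, 2 behind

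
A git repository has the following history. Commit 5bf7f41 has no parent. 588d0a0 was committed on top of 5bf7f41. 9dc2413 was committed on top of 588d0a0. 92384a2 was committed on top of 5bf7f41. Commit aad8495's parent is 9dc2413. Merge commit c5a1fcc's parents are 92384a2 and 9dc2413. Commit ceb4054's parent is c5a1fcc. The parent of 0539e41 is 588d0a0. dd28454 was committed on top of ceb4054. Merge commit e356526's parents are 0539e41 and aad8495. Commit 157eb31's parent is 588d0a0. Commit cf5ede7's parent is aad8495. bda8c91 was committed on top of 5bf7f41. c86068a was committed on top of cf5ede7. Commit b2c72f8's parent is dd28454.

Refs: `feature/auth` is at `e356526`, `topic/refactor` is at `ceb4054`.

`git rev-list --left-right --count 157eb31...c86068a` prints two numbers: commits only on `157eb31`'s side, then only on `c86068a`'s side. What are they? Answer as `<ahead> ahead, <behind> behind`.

Reachable from 157eb31: {157eb31, 588d0a0, 5bf7f41}.
Reachable from c86068a: {588d0a0, 5bf7f41, 9dc2413, aad8495, c86068a, cf5ede7}.
Only in 157eb31's history (ahead): {157eb31} — 1.
Only in c86068a's history (behind): {9dc2413, aad8495, c86068a, cf5ede7} — 4.

1 ahead, 4 behind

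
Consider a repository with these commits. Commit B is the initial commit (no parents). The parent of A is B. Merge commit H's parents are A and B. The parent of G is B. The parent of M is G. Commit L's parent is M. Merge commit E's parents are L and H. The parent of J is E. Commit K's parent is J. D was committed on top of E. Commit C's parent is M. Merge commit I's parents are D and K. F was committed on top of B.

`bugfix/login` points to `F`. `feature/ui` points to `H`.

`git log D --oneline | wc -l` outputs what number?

8

Walking parent pointers from D: reachable set = {A, B, D, E, G, H, L, M}.
That is 8 commits.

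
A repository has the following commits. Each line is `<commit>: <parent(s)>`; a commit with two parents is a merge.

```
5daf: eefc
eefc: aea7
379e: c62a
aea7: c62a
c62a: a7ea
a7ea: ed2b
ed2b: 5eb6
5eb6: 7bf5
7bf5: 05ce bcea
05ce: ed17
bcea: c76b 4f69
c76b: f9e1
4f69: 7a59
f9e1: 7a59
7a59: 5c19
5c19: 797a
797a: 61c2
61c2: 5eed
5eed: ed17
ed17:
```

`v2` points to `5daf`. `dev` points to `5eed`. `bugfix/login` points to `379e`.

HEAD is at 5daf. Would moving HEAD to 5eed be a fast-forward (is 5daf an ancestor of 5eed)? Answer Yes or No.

No

A fast-forward from 5daf to 5eed is possible iff 5daf is an ancestor of 5eed.
Ancestors of 5eed: {5eed, ed17}.
5daf is not among them, so fast-forward is not possible.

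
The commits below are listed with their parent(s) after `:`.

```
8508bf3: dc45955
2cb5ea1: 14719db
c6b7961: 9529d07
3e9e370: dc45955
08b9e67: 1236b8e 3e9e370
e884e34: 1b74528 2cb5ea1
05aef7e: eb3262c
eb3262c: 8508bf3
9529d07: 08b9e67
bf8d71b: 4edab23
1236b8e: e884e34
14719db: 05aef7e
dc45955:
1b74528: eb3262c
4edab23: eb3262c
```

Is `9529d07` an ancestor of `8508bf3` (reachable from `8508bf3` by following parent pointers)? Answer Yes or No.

Ancestors of 8508bf3: {8508bf3, dc45955}.
9529d07 is not in that set, so it is not an ancestor of 8508bf3.

No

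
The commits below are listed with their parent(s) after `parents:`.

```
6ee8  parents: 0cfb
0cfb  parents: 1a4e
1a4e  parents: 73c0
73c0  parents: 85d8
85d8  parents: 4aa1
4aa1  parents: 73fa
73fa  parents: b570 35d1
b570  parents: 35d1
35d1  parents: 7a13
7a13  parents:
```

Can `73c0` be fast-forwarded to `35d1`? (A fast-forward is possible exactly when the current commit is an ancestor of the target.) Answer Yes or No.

No

A fast-forward from 73c0 to 35d1 is possible iff 73c0 is an ancestor of 35d1.
Ancestors of 35d1: {35d1, 7a13}.
73c0 is not among them, so fast-forward is not possible.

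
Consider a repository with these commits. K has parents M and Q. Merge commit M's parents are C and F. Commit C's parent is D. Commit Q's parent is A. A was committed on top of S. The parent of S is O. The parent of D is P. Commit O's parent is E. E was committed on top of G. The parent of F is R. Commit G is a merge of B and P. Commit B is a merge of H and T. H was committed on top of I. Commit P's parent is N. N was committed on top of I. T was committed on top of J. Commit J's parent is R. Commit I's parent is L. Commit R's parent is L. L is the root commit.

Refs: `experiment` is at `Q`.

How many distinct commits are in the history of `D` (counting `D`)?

Walking parent pointers from D: reachable set = {D, I, L, N, P}.
That is 5 commits.

5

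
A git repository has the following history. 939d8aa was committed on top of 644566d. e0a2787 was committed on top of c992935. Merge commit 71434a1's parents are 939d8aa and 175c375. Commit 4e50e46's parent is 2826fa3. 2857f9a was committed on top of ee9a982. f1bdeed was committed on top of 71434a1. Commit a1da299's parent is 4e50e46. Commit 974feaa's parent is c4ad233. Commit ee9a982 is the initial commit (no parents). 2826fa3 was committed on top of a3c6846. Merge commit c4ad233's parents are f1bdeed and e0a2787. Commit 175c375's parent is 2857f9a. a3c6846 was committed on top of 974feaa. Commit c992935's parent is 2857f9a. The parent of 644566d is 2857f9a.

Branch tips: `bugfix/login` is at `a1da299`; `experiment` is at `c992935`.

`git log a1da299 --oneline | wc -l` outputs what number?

15

Walking parent pointers from a1da299: reachable set = {175c375, 2826fa3, 2857f9a, 4e50e46, 644566d, 71434a1, 939d8aa, 974feaa, a1da299, a3c6846, c4ad233, c992935, e0a2787, ee9a982, f1bdeed}.
That is 15 commits.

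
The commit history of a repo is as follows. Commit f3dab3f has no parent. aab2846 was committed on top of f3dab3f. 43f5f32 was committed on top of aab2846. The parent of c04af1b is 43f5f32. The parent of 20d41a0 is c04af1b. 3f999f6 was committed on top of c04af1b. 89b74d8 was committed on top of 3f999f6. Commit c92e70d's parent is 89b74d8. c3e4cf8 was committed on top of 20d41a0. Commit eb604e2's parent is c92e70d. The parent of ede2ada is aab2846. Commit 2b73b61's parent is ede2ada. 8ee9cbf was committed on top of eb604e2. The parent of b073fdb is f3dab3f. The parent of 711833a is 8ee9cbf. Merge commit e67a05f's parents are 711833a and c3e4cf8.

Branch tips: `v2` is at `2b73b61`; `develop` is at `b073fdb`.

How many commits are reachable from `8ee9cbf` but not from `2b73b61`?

7

Reachable from 8ee9cbf: {3f999f6, 43f5f32, 89b74d8, 8ee9cbf, aab2846, c04af1b, c92e70d, eb604e2, f3dab3f}.
Reachable from 2b73b61: {2b73b61, aab2846, ede2ada, f3dab3f}.
In 8ee9cbf's history but not 2b73b61's: {3f999f6, 43f5f32, 89b74d8, 8ee9cbf, c04af1b, c92e70d, eb604e2} — 7 commits.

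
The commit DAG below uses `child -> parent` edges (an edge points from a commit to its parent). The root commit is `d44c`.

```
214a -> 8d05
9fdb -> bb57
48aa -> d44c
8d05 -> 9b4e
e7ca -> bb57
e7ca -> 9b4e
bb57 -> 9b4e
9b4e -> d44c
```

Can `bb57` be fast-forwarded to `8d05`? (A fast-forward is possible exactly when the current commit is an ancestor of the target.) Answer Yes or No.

No

A fast-forward from bb57 to 8d05 is possible iff bb57 is an ancestor of 8d05.
Ancestors of 8d05: {8d05, 9b4e, d44c}.
bb57 is not among them, so fast-forward is not possible.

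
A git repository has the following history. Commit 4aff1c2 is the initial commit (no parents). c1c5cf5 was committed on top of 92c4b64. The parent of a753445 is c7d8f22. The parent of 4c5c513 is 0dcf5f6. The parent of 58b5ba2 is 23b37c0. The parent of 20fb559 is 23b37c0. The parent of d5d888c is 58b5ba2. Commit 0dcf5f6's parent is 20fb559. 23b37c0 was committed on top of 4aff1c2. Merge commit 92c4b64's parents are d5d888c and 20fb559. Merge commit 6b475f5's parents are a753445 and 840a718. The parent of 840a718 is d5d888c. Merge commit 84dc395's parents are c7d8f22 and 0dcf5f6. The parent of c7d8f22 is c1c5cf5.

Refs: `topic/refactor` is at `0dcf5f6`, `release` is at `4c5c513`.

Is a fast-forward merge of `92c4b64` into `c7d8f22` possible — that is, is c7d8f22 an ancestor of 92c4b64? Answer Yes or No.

No

A fast-forward from c7d8f22 to 92c4b64 is possible iff c7d8f22 is an ancestor of 92c4b64.
Ancestors of 92c4b64: {20fb559, 23b37c0, 4aff1c2, 58b5ba2, 92c4b64, d5d888c}.
c7d8f22 is not among them, so fast-forward is not possible.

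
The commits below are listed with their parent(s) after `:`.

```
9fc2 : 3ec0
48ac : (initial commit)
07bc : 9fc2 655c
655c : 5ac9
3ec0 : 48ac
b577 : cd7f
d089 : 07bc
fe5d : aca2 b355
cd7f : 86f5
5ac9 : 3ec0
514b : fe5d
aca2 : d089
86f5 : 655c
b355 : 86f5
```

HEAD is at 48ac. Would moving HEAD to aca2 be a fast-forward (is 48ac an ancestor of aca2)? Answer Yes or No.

A fast-forward from 48ac to aca2 is possible iff 48ac is an ancestor of aca2.
Ancestors of aca2: {07bc, 3ec0, 48ac, 5ac9, 655c, 9fc2, aca2, d089}.
48ac is among them, so fast-forward is possible.

Yes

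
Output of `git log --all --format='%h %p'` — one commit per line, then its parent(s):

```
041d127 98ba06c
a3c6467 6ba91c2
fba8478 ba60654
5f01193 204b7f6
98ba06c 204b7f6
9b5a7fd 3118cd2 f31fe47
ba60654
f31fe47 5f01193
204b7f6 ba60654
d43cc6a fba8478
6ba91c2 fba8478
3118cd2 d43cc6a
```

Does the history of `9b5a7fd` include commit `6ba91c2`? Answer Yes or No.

Ancestors of 9b5a7fd: {204b7f6, 3118cd2, 5f01193, 9b5a7fd, ba60654, d43cc6a, f31fe47, fba8478}.
6ba91c2 is not in that set, so it is not an ancestor of 9b5a7fd.

No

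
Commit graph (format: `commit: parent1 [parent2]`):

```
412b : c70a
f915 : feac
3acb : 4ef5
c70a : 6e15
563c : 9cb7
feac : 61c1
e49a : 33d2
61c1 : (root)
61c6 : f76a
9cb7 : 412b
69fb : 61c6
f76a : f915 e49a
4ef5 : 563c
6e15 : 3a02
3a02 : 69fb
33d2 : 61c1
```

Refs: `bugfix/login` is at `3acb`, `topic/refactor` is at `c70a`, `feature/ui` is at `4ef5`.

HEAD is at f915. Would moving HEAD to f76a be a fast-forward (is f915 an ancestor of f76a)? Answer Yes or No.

A fast-forward from f915 to f76a is possible iff f915 is an ancestor of f76a.
Ancestors of f76a: {33d2, 61c1, e49a, f76a, f915, feac}.
f915 is among them, so fast-forward is possible.

Yes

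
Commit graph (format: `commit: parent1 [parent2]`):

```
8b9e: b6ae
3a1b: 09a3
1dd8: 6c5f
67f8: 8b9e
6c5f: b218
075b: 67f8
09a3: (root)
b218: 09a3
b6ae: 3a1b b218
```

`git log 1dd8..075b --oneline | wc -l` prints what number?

Reachable from 075b: {075b, 09a3, 3a1b, 67f8, 8b9e, b218, b6ae}.
Reachable from 1dd8: {09a3, 1dd8, 6c5f, b218}.
In 075b's history but not 1dd8's: {075b, 3a1b, 67f8, 8b9e, b6ae} — 5 commits.

5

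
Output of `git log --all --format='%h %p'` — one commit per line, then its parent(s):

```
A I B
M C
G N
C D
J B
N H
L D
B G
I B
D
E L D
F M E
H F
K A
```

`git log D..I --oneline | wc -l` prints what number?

10

Reachable from I: {B, C, D, E, F, G, H, I, L, M, N}.
Reachable from D: {D}.
In I's history but not D's: {B, C, E, F, G, H, I, L, M, N} — 10 commits.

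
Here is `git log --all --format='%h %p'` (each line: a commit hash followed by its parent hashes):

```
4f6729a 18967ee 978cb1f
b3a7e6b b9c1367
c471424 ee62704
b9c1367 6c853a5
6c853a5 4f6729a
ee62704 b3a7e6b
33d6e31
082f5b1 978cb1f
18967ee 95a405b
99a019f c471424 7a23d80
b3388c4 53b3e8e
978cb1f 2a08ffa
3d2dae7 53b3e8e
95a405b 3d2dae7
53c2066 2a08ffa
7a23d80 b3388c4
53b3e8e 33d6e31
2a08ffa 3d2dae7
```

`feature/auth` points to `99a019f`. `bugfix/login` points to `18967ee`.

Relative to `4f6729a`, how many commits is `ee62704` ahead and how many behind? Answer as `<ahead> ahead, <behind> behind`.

Reachable from ee62704: {18967ee, 2a08ffa, 33d6e31, 3d2dae7, 4f6729a, 53b3e8e, 6c853a5, 95a405b, 978cb1f, b3a7e6b, b9c1367, ee62704}.
Reachable from 4f6729a: {18967ee, 2a08ffa, 33d6e31, 3d2dae7, 4f6729a, 53b3e8e, 95a405b, 978cb1f}.
Only in ee62704's history (ahead): {6c853a5, b3a7e6b, b9c1367, ee62704} — 4.
Only in 4f6729a's history (behind): {} — 0.

4 ahead, 0 behind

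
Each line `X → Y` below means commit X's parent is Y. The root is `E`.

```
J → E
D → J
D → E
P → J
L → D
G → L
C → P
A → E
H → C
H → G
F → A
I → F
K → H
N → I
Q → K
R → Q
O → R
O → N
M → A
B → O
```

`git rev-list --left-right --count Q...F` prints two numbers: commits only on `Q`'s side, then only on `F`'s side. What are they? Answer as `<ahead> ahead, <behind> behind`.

Reachable from Q: {C, D, E, G, H, J, K, L, P, Q}.
Reachable from F: {A, E, F}.
Only in Q's history (ahead): {C, D, G, H, J, K, L, P, Q} — 9.
Only in F's history (behind): {A, F} — 2.

9 ahead, 2 behind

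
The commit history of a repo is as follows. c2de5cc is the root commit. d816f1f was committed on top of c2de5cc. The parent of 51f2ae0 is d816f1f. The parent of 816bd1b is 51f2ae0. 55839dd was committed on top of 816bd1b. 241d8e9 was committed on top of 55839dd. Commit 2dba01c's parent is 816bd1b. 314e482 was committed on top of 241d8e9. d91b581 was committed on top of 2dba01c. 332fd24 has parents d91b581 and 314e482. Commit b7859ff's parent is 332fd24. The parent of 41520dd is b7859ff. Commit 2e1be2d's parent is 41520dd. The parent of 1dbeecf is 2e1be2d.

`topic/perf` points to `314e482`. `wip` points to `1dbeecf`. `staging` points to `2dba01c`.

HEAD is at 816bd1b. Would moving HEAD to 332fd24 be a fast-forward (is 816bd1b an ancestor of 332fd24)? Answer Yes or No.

A fast-forward from 816bd1b to 332fd24 is possible iff 816bd1b is an ancestor of 332fd24.
Ancestors of 332fd24: {241d8e9, 2dba01c, 314e482, 332fd24, 51f2ae0, 55839dd, 816bd1b, c2de5cc, d816f1f, d91b581}.
816bd1b is among them, so fast-forward is possible.

Yes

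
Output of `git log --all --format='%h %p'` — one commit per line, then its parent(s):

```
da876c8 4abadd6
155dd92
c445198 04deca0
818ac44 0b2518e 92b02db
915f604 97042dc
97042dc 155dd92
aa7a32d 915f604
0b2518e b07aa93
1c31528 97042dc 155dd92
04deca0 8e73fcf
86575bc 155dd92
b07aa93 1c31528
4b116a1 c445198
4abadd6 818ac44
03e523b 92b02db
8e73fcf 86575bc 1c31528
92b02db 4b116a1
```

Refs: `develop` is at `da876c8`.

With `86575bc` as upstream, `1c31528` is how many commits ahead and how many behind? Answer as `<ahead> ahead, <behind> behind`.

2 ahead, 1 behind

Reachable from 1c31528: {155dd92, 1c31528, 97042dc}.
Reachable from 86575bc: {155dd92, 86575bc}.
Only in 1c31528's history (ahead): {1c31528, 97042dc} — 2.
Only in 86575bc's history (behind): {86575bc} — 1.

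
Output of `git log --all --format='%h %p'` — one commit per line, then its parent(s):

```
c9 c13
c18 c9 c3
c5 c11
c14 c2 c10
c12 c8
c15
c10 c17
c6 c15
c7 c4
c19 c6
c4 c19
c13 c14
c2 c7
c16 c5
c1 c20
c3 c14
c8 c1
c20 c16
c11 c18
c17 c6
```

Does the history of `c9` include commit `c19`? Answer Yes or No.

Yes

Ancestors of c9 (commits reachable by following parents): {c10, c13, c14, c15, c17, c19, c2, c4, c6, c7, c9}.
c19 is in that set, so it is an ancestor of c9.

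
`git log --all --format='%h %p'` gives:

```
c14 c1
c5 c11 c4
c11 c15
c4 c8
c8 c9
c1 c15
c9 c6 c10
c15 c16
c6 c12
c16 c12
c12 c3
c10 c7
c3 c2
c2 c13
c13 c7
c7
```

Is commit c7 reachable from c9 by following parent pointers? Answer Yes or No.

Ancestors of c9 (commits reachable by following parents): {c10, c12, c13, c2, c3, c6, c7, c9}.
c7 is in that set, so it is an ancestor of c9.

Yes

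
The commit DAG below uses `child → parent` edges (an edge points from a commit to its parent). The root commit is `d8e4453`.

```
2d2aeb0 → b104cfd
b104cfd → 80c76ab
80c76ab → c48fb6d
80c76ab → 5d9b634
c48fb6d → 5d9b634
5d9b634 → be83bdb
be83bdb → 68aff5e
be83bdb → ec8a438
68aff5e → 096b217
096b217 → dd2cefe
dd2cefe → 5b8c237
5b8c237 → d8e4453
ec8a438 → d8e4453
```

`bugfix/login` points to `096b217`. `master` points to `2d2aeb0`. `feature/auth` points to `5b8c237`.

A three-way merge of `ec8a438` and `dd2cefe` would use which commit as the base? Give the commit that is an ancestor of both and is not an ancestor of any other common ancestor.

d8e4453

Ancestors of ec8a438: {d8e4453, ec8a438}.
Ancestors of dd2cefe: {5b8c237, d8e4453, dd2cefe}.
Common ancestors: {d8e4453}.
The only common ancestor is d8e4453, so it is the merge base.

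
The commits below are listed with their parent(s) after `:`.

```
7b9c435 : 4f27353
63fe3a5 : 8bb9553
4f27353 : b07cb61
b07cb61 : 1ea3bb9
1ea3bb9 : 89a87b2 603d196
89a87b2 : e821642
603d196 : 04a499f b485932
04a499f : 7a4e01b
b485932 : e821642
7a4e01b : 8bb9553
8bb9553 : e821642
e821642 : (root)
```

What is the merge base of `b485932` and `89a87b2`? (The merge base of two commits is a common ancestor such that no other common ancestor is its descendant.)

e821642

Ancestors of b485932: {b485932, e821642}.
Ancestors of 89a87b2: {89a87b2, e821642}.
Common ancestors: {e821642}.
The only common ancestor is e821642, so it is the merge base.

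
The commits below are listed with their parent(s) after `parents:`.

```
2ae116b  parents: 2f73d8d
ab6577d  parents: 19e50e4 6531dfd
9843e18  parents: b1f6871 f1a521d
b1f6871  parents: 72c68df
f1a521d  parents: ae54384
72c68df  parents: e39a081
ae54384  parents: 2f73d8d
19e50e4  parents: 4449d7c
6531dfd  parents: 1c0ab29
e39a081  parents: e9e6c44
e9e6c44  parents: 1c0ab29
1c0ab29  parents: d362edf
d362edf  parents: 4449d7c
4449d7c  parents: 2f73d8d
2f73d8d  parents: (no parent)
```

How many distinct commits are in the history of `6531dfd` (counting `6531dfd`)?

5

Walking parent pointers from 6531dfd: reachable set = {1c0ab29, 2f73d8d, 4449d7c, 6531dfd, d362edf}.
That is 5 commits.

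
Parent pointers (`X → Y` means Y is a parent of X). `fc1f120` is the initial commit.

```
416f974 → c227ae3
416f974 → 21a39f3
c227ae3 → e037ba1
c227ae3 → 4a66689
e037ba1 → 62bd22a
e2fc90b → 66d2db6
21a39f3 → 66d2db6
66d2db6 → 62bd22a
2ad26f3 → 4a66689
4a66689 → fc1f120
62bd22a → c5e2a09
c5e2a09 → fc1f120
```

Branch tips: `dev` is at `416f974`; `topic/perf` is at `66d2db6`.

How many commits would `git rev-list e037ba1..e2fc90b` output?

Reachable from e2fc90b: {62bd22a, 66d2db6, c5e2a09, e2fc90b, fc1f120}.
Reachable from e037ba1: {62bd22a, c5e2a09, e037ba1, fc1f120}.
In e2fc90b's history but not e037ba1's: {66d2db6, e2fc90b} — 2 commits.

2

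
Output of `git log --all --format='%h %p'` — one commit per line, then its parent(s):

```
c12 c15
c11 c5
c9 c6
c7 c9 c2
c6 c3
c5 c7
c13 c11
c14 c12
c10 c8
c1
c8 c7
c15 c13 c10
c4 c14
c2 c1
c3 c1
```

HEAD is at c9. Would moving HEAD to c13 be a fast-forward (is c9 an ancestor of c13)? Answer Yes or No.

Yes

A fast-forward from c9 to c13 is possible iff c9 is an ancestor of c13.
Ancestors of c13: {c1, c11, c13, c2, c3, c5, c6, c7, c9}.
c9 is among them, so fast-forward is possible.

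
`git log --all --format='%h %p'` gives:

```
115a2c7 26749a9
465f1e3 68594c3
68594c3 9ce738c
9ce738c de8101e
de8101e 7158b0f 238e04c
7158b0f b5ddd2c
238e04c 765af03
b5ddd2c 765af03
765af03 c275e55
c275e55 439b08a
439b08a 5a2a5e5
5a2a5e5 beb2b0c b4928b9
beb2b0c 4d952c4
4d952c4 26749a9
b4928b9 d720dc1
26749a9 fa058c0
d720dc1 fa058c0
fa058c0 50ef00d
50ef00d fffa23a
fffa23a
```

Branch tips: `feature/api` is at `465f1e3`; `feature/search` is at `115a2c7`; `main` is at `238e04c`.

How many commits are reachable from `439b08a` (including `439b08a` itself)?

10

Walking parent pointers from 439b08a: reachable set = {26749a9, 439b08a, 4d952c4, 50ef00d, 5a2a5e5, b4928b9, beb2b0c, d720dc1, fa058c0, fffa23a}.
That is 10 commits.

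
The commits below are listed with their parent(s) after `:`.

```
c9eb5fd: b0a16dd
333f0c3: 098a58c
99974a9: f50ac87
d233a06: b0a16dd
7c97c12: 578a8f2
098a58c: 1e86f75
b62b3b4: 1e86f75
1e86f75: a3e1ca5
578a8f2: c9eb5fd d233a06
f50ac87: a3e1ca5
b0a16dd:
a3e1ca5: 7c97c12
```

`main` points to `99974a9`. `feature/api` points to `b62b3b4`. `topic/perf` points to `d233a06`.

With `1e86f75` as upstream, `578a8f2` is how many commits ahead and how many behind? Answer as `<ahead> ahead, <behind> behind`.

Reachable from 578a8f2: {578a8f2, b0a16dd, c9eb5fd, d233a06}.
Reachable from 1e86f75: {1e86f75, 578a8f2, 7c97c12, a3e1ca5, b0a16dd, c9eb5fd, d233a06}.
Only in 578a8f2's history (ahead): {} — 0.
Only in 1e86f75's history (behind): {1e86f75, 7c97c12, a3e1ca5} — 3.

0 ahead, 3 behind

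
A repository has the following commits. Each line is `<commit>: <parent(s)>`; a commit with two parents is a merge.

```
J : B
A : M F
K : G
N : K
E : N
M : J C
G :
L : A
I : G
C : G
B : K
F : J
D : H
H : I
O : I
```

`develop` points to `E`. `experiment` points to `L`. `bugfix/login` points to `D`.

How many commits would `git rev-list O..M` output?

5

Reachable from M: {B, C, G, J, K, M}.
Reachable from O: {G, I, O}.
In M's history but not O's: {B, C, J, K, M} — 5 commits.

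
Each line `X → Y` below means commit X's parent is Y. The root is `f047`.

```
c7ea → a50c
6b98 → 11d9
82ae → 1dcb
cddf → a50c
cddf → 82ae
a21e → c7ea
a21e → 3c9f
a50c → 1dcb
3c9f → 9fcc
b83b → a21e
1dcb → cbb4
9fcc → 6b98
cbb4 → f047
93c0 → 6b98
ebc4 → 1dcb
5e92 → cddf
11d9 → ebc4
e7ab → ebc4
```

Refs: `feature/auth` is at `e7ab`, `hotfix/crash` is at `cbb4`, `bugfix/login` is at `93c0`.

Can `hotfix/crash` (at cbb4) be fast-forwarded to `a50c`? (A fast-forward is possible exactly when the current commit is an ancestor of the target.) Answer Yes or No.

A fast-forward from cbb4 to a50c is possible iff cbb4 is an ancestor of a50c.
Ancestors of a50c: {1dcb, a50c, cbb4, f047}.
cbb4 is among them, so fast-forward is possible.

Yes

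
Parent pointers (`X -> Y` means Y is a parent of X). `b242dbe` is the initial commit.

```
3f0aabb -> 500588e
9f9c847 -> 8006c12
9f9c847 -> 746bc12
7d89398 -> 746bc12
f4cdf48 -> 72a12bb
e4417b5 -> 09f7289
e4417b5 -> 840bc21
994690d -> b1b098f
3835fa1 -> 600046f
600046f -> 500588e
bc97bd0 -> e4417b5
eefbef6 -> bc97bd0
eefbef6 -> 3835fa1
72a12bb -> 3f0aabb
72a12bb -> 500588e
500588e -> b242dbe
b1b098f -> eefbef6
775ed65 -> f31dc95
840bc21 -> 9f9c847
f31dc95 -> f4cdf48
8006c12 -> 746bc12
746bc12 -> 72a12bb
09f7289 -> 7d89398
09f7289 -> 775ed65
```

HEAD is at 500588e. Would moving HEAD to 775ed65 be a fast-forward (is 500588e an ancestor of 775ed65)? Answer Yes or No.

Yes

A fast-forward from 500588e to 775ed65 is possible iff 500588e is an ancestor of 775ed65.
Ancestors of 775ed65: {3f0aabb, 500588e, 72a12bb, 775ed65, b242dbe, f31dc95, f4cdf48}.
500588e is among them, so fast-forward is possible.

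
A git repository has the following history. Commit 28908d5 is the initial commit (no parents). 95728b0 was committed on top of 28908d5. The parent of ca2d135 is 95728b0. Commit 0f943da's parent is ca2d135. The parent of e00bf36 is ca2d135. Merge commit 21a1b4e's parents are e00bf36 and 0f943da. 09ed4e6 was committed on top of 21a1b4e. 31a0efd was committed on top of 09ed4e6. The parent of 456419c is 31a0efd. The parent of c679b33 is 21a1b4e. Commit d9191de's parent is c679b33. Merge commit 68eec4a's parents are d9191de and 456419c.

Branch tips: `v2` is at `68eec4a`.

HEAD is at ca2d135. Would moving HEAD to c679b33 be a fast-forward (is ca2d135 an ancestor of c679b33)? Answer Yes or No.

Yes

A fast-forward from ca2d135 to c679b33 is possible iff ca2d135 is an ancestor of c679b33.
Ancestors of c679b33: {0f943da, 21a1b4e, 28908d5, 95728b0, c679b33, ca2d135, e00bf36}.
ca2d135 is among them, so fast-forward is possible.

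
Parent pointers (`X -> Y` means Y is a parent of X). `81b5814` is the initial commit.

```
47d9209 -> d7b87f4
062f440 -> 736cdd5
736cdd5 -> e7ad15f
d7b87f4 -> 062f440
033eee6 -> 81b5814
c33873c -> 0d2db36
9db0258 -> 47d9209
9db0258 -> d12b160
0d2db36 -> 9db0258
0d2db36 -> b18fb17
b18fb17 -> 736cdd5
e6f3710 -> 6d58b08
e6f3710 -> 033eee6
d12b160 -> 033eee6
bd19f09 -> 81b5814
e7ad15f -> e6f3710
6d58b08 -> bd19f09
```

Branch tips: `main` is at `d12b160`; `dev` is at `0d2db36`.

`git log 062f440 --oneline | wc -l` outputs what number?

8

Walking parent pointers from 062f440: reachable set = {033eee6, 062f440, 6d58b08, 736cdd5, 81b5814, bd19f09, e6f3710, e7ad15f}.
That is 8 commits.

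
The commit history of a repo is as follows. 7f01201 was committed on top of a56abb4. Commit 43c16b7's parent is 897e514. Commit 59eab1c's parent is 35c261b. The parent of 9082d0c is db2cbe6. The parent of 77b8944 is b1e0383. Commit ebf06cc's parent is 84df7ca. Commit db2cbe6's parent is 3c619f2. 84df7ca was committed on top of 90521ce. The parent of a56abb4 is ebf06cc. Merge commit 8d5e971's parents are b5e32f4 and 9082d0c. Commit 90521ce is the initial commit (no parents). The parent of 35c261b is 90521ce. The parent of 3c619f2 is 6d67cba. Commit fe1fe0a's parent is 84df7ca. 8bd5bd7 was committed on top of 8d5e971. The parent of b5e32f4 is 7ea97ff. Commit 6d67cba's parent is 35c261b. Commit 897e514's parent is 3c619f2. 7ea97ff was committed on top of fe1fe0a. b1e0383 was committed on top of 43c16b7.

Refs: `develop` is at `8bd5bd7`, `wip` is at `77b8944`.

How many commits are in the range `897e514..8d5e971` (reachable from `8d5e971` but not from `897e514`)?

Reachable from 8d5e971: {35c261b, 3c619f2, 6d67cba, 7ea97ff, 84df7ca, 8d5e971, 90521ce, 9082d0c, b5e32f4, db2cbe6, fe1fe0a}.
Reachable from 897e514: {35c261b, 3c619f2, 6d67cba, 897e514, 90521ce}.
In 8d5e971's history but not 897e514's: {7ea97ff, 84df7ca, 8d5e971, 9082d0c, b5e32f4, db2cbe6, fe1fe0a} — 7 commits.

7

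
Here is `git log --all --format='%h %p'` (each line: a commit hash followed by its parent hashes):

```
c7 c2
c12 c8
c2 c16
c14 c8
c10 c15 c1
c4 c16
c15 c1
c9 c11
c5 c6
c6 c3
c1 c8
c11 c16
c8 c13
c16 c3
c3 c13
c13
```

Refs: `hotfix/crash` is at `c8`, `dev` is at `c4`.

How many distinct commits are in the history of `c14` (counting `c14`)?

Walking parent pointers from c14: reachable set = {c13, c14, c8}.
That is 3 commits.

3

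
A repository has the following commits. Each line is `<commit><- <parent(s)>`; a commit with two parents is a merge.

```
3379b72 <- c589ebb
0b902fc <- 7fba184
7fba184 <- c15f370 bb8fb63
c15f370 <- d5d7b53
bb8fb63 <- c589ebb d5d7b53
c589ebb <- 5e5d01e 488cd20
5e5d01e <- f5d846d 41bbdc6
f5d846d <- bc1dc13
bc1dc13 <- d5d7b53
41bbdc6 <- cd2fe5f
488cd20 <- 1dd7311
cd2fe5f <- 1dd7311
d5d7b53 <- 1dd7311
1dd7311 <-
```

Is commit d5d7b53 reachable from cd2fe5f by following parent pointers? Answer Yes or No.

Ancestors of cd2fe5f: {1dd7311, cd2fe5f}.
d5d7b53 is not in that set, so it is not an ancestor of cd2fe5f.

No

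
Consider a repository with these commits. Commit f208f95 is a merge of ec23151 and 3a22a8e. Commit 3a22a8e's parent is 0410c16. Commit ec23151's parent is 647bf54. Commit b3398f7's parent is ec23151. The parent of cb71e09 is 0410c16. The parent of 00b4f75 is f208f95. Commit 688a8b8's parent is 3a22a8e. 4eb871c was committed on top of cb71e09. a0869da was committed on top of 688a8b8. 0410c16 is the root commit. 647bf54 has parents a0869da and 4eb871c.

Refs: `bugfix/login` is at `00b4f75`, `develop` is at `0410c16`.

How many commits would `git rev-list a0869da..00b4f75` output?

6

Reachable from 00b4f75: {00b4f75, 0410c16, 3a22a8e, 4eb871c, 647bf54, 688a8b8, a0869da, cb71e09, ec23151, f208f95}.
Reachable from a0869da: {0410c16, 3a22a8e, 688a8b8, a0869da}.
In 00b4f75's history but not a0869da's: {00b4f75, 4eb871c, 647bf54, cb71e09, ec23151, f208f95} — 6 commits.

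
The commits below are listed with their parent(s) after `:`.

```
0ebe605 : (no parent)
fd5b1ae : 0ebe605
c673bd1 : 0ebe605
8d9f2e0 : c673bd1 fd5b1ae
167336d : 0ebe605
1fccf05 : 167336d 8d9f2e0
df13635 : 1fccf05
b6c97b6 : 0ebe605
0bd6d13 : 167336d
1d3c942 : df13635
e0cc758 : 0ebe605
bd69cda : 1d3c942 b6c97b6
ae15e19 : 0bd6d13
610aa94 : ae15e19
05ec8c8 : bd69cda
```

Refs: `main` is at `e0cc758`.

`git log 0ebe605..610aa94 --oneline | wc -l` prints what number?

Reachable from 610aa94: {0bd6d13, 0ebe605, 167336d, 610aa94, ae15e19}.
Reachable from 0ebe605: {0ebe605}.
In 610aa94's history but not 0ebe605's: {0bd6d13, 167336d, 610aa94, ae15e19} — 4 commits.

4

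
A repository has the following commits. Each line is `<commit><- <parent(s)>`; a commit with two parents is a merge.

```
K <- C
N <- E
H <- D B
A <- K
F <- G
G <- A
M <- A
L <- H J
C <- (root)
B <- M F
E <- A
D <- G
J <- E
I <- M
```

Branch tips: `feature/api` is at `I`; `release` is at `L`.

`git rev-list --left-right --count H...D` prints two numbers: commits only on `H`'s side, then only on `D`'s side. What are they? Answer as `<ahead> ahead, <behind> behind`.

4 ahead, 0 behind

Reachable from H: {A, B, C, D, F, G, H, K, M}.
Reachable from D: {A, C, D, G, K}.
Only in H's history (ahead): {B, F, H, M} — 4.
Only in D's history (behind): {} — 0.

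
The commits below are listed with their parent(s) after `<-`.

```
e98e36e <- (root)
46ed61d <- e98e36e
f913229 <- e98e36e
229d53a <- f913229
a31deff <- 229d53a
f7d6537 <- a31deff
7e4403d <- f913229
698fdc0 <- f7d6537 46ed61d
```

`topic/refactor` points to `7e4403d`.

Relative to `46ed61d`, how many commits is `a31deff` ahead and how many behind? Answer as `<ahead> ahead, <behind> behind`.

3 ahead, 1 behind

Reachable from a31deff: {229d53a, a31deff, e98e36e, f913229}.
Reachable from 46ed61d: {46ed61d, e98e36e}.
Only in a31deff's history (ahead): {229d53a, a31deff, f913229} — 3.
Only in 46ed61d's history (behind): {46ed61d} — 1.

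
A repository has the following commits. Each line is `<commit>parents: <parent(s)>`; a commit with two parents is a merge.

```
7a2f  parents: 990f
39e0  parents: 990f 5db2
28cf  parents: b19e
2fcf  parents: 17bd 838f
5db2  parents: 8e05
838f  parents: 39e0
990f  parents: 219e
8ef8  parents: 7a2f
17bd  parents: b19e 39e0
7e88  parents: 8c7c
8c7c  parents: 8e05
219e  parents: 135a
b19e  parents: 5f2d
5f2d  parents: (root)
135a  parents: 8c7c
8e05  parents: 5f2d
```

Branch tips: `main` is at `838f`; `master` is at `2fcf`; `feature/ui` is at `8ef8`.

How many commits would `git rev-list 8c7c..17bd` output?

7

Reachable from 17bd: {135a, 17bd, 219e, 39e0, 5db2, 5f2d, 8c7c, 8e05, 990f, b19e}.
Reachable from 8c7c: {5f2d, 8c7c, 8e05}.
In 17bd's history but not 8c7c's: {135a, 17bd, 219e, 39e0, 5db2, 990f, b19e} — 7 commits.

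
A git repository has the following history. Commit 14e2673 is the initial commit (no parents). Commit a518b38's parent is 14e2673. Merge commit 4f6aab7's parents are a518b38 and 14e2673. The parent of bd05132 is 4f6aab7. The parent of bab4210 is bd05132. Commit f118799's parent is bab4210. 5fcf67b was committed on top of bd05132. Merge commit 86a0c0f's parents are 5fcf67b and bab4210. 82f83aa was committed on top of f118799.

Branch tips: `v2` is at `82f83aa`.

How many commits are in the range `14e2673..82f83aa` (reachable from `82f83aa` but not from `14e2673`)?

Reachable from 82f83aa: {14e2673, 4f6aab7, 82f83aa, a518b38, bab4210, bd05132, f118799}.
Reachable from 14e2673: {14e2673}.
In 82f83aa's history but not 14e2673's: {4f6aab7, 82f83aa, a518b38, bab4210, bd05132, f118799} — 6 commits.

6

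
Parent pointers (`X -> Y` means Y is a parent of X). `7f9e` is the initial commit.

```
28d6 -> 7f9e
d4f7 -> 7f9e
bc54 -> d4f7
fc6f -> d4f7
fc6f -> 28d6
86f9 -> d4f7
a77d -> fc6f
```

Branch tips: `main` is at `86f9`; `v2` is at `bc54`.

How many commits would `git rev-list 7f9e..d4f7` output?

1

Reachable from d4f7: {7f9e, d4f7}.
Reachable from 7f9e: {7f9e}.
In d4f7's history but not 7f9e's: {d4f7} — 1 commit.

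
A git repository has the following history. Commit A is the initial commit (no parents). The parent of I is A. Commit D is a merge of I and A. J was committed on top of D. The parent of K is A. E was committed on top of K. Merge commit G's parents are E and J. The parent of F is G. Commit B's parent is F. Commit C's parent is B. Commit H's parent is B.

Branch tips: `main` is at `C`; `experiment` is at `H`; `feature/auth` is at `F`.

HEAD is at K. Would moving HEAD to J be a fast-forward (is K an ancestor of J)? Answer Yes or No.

No

A fast-forward from K to J is possible iff K is an ancestor of J.
Ancestors of J: {A, D, I, J}.
K is not among them, so fast-forward is not possible.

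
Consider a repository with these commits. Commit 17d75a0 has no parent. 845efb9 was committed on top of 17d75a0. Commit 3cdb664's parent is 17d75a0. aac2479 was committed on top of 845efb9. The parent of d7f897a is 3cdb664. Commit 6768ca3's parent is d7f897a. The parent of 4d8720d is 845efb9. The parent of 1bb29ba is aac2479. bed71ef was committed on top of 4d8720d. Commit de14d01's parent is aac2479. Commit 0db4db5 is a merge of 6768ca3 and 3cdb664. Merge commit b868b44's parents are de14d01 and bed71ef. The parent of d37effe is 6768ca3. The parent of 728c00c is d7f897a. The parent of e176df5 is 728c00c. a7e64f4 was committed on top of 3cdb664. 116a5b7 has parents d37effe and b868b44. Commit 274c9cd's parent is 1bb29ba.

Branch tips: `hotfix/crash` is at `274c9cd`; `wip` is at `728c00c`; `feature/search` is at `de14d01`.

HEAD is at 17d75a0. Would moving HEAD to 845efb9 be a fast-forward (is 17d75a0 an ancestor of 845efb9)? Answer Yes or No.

Yes

A fast-forward from 17d75a0 to 845efb9 is possible iff 17d75a0 is an ancestor of 845efb9.
Ancestors of 845efb9: {17d75a0, 845efb9}.
17d75a0 is among them, so fast-forward is possible.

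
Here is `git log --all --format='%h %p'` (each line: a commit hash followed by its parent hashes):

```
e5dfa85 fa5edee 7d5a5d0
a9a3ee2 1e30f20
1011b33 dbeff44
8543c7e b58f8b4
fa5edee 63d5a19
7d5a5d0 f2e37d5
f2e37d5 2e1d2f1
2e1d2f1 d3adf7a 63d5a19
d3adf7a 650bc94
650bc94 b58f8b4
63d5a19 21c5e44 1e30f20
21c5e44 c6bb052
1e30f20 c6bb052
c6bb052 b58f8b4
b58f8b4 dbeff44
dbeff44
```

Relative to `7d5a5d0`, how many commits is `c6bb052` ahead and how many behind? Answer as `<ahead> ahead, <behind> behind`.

Reachable from c6bb052: {b58f8b4, c6bb052, dbeff44}.
Reachable from 7d5a5d0: {1e30f20, 21c5e44, 2e1d2f1, 63d5a19, 650bc94, 7d5a5d0, b58f8b4, c6bb052, d3adf7a, dbeff44, f2e37d5}.
Only in c6bb052's history (ahead): {} — 0.
Only in 7d5a5d0's history (behind): {1e30f20, 21c5e44, 2e1d2f1, 63d5a19, 650bc94, 7d5a5d0, d3adf7a, f2e37d5} — 8.

0 ahead, 8 behind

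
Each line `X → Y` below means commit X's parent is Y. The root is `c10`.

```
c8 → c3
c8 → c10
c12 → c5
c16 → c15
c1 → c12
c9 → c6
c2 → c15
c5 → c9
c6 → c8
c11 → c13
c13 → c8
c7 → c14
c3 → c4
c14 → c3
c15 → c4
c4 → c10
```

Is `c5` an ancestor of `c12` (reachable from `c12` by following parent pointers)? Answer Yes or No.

Ancestors of c12 (commits reachable by following parents): {c10, c12, c3, c4, c5, c6, c8, c9}.
c5 is in that set, so it is an ancestor of c12.

Yes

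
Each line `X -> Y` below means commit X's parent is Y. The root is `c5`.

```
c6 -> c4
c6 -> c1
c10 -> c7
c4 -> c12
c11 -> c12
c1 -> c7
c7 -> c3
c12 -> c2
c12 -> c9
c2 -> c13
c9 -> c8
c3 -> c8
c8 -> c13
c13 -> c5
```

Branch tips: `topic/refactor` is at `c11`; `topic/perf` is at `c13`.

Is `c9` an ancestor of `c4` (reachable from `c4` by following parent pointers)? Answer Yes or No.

Ancestors of c4 (commits reachable by following parents): {c12, c13, c2, c4, c5, c8, c9}.
c9 is in that set, so it is an ancestor of c4.

Yes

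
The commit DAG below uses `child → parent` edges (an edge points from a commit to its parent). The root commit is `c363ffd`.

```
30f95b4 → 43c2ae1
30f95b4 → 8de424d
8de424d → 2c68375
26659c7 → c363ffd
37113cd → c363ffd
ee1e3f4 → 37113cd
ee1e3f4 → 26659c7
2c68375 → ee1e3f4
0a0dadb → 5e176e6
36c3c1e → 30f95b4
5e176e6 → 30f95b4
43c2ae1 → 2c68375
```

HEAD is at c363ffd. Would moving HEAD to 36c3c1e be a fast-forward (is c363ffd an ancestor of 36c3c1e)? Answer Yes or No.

Yes

A fast-forward from c363ffd to 36c3c1e is possible iff c363ffd is an ancestor of 36c3c1e.
Ancestors of 36c3c1e: {26659c7, 2c68375, 30f95b4, 36c3c1e, 37113cd, 43c2ae1, 8de424d, c363ffd, ee1e3f4}.
c363ffd is among them, so fast-forward is possible.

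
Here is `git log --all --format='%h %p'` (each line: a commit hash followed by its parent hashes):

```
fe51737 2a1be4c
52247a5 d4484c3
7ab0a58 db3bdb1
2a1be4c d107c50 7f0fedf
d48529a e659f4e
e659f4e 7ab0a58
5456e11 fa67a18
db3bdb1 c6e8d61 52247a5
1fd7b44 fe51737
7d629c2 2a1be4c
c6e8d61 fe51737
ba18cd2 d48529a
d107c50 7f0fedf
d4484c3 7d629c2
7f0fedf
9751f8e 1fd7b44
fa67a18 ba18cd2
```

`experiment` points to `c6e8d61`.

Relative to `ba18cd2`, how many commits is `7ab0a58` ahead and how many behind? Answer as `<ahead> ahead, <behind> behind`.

0 ahead, 3 behind

Reachable from 7ab0a58: {2a1be4c, 52247a5, 7ab0a58, 7d629c2, 7f0fedf, c6e8d61, d107c50, d4484c3, db3bdb1, fe51737}.
Reachable from ba18cd2: {2a1be4c, 52247a5, 7ab0a58, 7d629c2, 7f0fedf, ba18cd2, c6e8d61, d107c50, d4484c3, d48529a, db3bdb1, e659f4e, fe51737}.
Only in 7ab0a58's history (ahead): {} — 0.
Only in ba18cd2's history (behind): {ba18cd2, d48529a, e659f4e} — 3.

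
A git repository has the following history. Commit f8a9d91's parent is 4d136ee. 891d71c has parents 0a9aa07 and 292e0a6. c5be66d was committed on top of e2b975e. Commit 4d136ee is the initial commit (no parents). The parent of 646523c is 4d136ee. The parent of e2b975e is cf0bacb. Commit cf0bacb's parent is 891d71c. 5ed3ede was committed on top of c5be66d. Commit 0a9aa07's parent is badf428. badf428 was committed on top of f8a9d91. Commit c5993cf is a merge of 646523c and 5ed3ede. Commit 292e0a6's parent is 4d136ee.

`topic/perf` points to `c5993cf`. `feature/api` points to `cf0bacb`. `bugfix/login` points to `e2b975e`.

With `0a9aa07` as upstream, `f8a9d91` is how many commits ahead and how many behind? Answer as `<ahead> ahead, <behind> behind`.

Reachable from f8a9d91: {4d136ee, f8a9d91}.
Reachable from 0a9aa07: {0a9aa07, 4d136ee, badf428, f8a9d91}.
Only in f8a9d91's history (ahead): {} — 0.
Only in 0a9aa07's history (behind): {0a9aa07, badf428} — 2.

0 ahead, 2 behind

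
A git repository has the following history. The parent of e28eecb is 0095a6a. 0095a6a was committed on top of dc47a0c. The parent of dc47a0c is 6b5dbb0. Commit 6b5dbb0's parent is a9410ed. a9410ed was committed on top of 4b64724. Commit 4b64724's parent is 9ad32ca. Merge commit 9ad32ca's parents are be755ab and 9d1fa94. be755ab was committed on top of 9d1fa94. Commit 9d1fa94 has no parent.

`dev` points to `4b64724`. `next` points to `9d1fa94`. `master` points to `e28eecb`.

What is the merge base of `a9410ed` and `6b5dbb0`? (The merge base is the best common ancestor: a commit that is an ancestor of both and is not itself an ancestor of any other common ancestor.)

a9410ed

Ancestors of a9410ed: {4b64724, 9ad32ca, 9d1fa94, a9410ed, be755ab}.
Ancestors of 6b5dbb0: {4b64724, 6b5dbb0, 9ad32ca, 9d1fa94, a9410ed, be755ab}.
Common ancestors: {4b64724, 9ad32ca, 9d1fa94, a9410ed, be755ab}.
Among these, a9410ed is not an ancestor of any other common ancestor — it is the merge base.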